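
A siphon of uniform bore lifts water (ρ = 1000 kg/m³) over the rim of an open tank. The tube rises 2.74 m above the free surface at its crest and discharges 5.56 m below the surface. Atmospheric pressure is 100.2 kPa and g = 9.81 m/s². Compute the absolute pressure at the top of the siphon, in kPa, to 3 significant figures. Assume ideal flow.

P_top = 18.8 kPa

The outlet speed comes from Torricelli: v = √(2g·5.56) = 10.4 m/s.
With constant cross-section the crest speed equals v; applying Bernoulli from the surface up to the crest, P_top = P_atm − ½ρv² − ρg·h_top.
P_top = 100200 − ½·1000·10.4² − 1000·9.81·2.74 = 18800 Pa.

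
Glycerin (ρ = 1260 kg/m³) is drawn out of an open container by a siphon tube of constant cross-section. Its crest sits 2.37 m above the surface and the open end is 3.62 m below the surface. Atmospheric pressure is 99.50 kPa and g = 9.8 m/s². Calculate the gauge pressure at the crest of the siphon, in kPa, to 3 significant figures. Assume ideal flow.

From the surface to the outlet (both open to atmosphere, surface at rest): v = √(2g·h_out) = √(2·9.8·3.62) = 8.42 m/s.
The bore is uniform, so the speed at the crest is the same v. Bernoulli surface→crest: P_atm = P_top + ½ρv² + ρg·h_top.
P_top = 99500 − ½·1260·8.42² − 1260·9.8·2.37 = 25500 Pa. So P_gauge = P_top − P_atm = -74000 Pa.

P_gauge ≈ -74.0 kPa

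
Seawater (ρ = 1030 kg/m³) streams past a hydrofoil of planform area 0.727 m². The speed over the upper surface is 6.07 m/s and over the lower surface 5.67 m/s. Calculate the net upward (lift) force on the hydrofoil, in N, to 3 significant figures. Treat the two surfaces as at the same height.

From P + ½ρv² = const at equal height, P_low − P_up = ½ρ(v_up² − v_low²).
ΔP = ½·1030·(6.07² − 5.67²) = 2420 Pa.
Lift = ΔP · A = 2420 × 0.727 = 1760 N.

F ≈ 1760 N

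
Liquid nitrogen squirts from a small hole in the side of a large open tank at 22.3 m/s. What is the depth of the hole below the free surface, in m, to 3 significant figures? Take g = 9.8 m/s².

h ≈ 25.4 m

Torricelli: v = √(2gh), so h = v²/(2g).
h = 22.3²/(2·9.8) = 497/19.60 = 25.4 m.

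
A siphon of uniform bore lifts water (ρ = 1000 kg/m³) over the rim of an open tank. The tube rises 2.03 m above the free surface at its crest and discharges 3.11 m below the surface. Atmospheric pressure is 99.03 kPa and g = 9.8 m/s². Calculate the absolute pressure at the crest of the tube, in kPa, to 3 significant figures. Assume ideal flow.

The outlet speed comes from Torricelli: v = √(2g·3.11) = 7.81 m/s.
Continuity keeps v the same throughout the tube; from surface to crest, P_atm + 0 = P_top + ½ρv² + ρg·h_top.
P_top = 99030 − ½·1000·7.81² − 1000·9.8·2.03 = 48700 Pa.

48.7 kPa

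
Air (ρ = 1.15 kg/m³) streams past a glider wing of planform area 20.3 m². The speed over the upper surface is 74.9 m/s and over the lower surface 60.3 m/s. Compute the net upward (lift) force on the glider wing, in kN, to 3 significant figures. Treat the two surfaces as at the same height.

With equal heights on the two surfaces, Bernoulli gives P_lower − P_upper = ½ρ(v_upper² − v_lower²).
ΔP = ½·1.15·(74.9² − 60.3²) = 1140 Pa.
Lift = ΔP · A = 1140 × 20.3 = 23000 N.

23.0 kN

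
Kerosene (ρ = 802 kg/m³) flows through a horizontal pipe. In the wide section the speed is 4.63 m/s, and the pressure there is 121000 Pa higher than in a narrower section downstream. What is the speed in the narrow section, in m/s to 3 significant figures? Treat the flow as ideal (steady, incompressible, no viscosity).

With h₁ = h₂, rearranging Bernoulli gives v₂ = √(v₁² + 2ΔP/ρ).
v₂ = √(4.63² + 2·121000/802) = √(21.4 + 302) = 18.0 m/s.

v₂ ≈ 18.0 m/s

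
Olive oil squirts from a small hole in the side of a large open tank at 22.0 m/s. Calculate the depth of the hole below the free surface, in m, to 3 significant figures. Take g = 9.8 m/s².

h = 24.7 m

For a small hole in a large open tank, ½v² = gh, giving h = v²/(2g).
h = 22.0²/(2·9.8) = 484/19.60 = 24.7 m.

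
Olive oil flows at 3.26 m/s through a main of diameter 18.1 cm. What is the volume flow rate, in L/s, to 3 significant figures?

Q ≈ 83.9 L/s

Q = A·v = 0.0257 m² × 3.26 m/s = 0.0839 m³/s.
Converting: 0.0839 m³/s × 1000 = 83.9 L/s.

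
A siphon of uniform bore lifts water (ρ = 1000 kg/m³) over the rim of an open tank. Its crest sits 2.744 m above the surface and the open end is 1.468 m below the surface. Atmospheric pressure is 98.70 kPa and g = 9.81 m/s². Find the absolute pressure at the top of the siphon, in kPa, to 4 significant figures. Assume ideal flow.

P_top ≈ 57.38 kPa

From the surface to the outlet (both open to atmosphere, surface at rest): v = √(2g·h_out) = √(2·9.81·1.468) = 5.367 m/s.
Continuity keeps v the same throughout the tube; from surface to crest, P_atm + 0 = P_top + ½ρv² + ρg·h_top.
P_top = 98700 − ½·1000·5.367² − 1000·9.81·2.744 = 57380 Pa.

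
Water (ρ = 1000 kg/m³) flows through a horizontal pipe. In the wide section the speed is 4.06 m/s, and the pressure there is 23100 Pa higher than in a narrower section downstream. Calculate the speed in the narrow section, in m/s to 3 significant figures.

v₂ ≈ 7.92 m/s

Horizontal Bernoulli: P₁ + ½ρv₁² = P₂ + ½ρv₂², so v₂² = v₁² + 2(P₁ − P₂)/ρ.
v₂ = √(4.06² + 2·23100/1000) = √(16.5 + 46.2) = 7.92 m/s.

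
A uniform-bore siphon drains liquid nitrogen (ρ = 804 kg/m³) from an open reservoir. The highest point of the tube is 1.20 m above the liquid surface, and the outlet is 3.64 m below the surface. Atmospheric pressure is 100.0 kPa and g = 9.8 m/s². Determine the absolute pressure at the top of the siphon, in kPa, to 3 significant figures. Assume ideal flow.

61.9 kPa

From the surface to the outlet (both open to atmosphere, surface at rest): v = √(2g·h_out) = √(2·9.8·3.64) = 8.45 m/s.
With constant cross-section the crest speed equals v; applying Bernoulli from the surface up to the crest, P_top = P_atm − ½ρv² − ρg·h_top.
P_top = 100000 − ½·804·8.45² − 804·9.8·1.20 = 61900 Pa.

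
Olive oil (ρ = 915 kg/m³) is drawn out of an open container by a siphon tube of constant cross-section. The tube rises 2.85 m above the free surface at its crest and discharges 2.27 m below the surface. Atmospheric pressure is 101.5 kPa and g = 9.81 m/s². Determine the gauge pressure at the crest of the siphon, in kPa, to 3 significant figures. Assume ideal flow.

P_gauge ≈ -46.0 kPa

Bernoulli surface→outlet gives ½v² = g·h_out, so v = √(2·9.81·2.27) = 6.67 m/s.
With constant cross-section the crest speed equals v; applying Bernoulli from the surface up to the crest, P_top = P_atm − ½ρv² − ρg·h_top.
P_top = 101500 − ½·915·6.67² − 915·9.81·2.85 = 55500 Pa. So P_gauge = P_top − P_atm = -46000 Pa.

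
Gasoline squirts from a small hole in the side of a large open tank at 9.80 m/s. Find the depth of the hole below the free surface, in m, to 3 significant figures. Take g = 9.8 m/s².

h ≈ 4.90 m

For a small hole in a large open tank, ½v² = gh, giving h = v²/(2g).
h = 9.80²/(2·9.8) = 96.0/19.60 = 4.90 m.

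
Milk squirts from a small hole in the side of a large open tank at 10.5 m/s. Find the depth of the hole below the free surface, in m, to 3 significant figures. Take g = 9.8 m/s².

For a small hole in a large open tank, ½v² = gh, giving h = v²/(2g).
h = 10.5²/(2·9.8) = 110/19.60 = 5.62 m.

h ≈ 5.62 m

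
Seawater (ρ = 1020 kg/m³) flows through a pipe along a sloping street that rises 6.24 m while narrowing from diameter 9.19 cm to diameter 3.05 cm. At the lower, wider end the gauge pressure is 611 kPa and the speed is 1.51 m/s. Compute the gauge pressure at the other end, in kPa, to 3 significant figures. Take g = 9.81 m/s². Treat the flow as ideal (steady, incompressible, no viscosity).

P₂ = 454 kPa

Mass conservation (A₁v₁ = A₂v₂) gives v₂ = 1.51 × 66.3/7.31 = 13.7 m/s.
Energy conservation along the streamline gives P₂ = P₁ − ½ρ(v₂² − v₁²) − ρg(h₂ − h₁).
P₂ = 611000 + ½·1020·(1.51² − 13.7²) − 1020·9.81·(+6.24) = 611000 + (-94700) − (62400) = 454000 Pa.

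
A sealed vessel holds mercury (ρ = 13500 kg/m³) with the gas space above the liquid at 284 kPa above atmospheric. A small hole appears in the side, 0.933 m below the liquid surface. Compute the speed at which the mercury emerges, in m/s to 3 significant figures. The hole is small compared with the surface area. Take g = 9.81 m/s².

v ≈ 7.77 m/s

Take point 1 at the surface (v₁ ≈ 0) and point 2 at the hole (at atmospheric pressure). Bernoulli: P₁ + ρg h = P_atm + ½ρv₂².
With P₁ − P_atm = 284000 Pa, v₂ = √(2gh + 2ΔP/ρ) = √(2·9.81·0.933 + 2·284000/13500) = 7.77 m/s.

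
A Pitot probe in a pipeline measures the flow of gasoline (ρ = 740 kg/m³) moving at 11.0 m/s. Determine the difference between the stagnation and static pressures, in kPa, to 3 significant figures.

The dynamic pressure equals the rise in static pressure at the stagnation point: ΔP = ½ρv².
ΔP = ½·740·11.0² = 44800 Pa.

ΔP = 44.8 kPa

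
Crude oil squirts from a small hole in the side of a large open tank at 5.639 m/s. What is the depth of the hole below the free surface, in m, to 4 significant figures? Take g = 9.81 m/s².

Inverting v = √(2gh) gives h = v² / 2g.
h = 5.639²/(2·9.81) = 31.80/19.62 = 1.621 m.

h = 1.621 m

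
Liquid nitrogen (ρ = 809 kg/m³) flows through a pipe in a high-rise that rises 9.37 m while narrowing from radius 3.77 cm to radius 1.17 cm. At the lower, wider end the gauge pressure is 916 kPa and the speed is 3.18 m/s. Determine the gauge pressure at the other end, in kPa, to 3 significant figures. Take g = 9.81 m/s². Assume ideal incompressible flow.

P₂ ≈ 405 kPa

Continuity gives A₁v₁ = A₂v₂, so v₂ = (44.7 cm²)/(4.30 cm²) × 3.18 m/s = 33.0 m/s.
Applying Bernoulli between the two ends and solving for P₂: P₂ = P₁ + ½ρ(v₁² − v₂²) − ρgΔh.
P₂ = 916000 + ½·809·(3.18² − 33.0²) − 809·9.81·(+9.37) = 916000 + (-437000) − (74400) = 405000 Pa.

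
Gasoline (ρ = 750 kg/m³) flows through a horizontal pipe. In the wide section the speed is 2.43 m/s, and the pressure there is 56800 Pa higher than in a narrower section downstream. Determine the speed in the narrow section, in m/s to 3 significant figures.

Horizontal Bernoulli: P₁ + ½ρv₁² = P₂ + ½ρv₂², so v₂² = v₁² + 2(P₁ − P₂)/ρ.
v₂ = √(2.43² + 2·56800/750) = √(5.90 + 151) = 12.5 m/s.

v₂ ≈ 12.5 m/s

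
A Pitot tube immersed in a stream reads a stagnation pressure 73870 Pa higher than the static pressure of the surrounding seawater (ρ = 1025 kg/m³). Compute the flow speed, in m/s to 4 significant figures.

12.01 m/s

Bernoulli between the free stream and the stagnation point: ½ρv² = P_stag − P_static.
v = √(2ΔP/ρ) = √(2·73870/1025) = 12.01 m/s.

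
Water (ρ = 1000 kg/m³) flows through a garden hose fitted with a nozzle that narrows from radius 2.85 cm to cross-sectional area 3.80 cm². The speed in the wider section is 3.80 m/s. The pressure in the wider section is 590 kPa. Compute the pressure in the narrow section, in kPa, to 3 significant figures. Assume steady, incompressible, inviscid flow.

Mass conservation (A₁v₁ = A₂v₂) gives v₂ = 3.80 × 25.5/3.80 = 25.5 m/s.
Bernoulli (h₁ = h₂): P₁ − P₂ = ½ρ(v₂² − v₁²).
P₂ = P₁ − ½ρ(v₂² − v₁²) = 590000 − ½·1000·(25.5² − 3.80²) = 590000 − 318000 = 272000 Pa.

P₂ = 272 kPa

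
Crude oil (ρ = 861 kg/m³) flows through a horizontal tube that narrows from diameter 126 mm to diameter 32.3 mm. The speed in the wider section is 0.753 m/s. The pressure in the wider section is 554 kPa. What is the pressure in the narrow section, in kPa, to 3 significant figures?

P₂ ≈ 498 kPa

Mass conservation (A₁v₁ = A₂v₂) gives v₂ = 0.753 × 125/8.19 = 11.5 m/s.
The pipe is horizontal, so Bernoulli reduces to P₁ + ½ρv₁² = P₂ + ½ρv₂².
P₂ = P₁ − ½ρ(v₂² − v₁²) = 554000 − ½·861·(11.5² − 0.753²) = 554000 − 56300 = 498000 Pa.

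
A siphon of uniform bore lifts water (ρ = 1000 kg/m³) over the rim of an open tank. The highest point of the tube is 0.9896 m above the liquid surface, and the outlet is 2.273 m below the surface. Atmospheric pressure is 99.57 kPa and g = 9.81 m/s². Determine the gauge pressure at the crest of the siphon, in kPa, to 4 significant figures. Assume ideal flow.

P_gauge ≈ -32.01 kPa

From the surface to the outlet (both open to atmosphere, surface at rest): v = √(2g·h_out) = √(2·9.81·2.273) = 6.678 m/s.
The bore is uniform, so the speed at the crest is the same v. Bernoulli surface→crest: P_atm = P_top + ½ρv² + ρg·h_top.
P_top = 99570 − ½·1000·6.678² − 1000·9.81·0.9896 = 67560 Pa. So P_gauge = P_top − P_atm = -32010 Pa.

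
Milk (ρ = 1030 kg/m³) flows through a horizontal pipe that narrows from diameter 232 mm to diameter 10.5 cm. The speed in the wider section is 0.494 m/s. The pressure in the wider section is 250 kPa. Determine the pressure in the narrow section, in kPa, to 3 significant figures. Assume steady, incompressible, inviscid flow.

P₂ = 247 kPa

The volume flow rate is constant, so v₂ = (A₁/A₂)v₁ = (423/86.6)·0.494 = 2.41 m/s.
The pipe is horizontal, so Bernoulli reduces to P₁ + ½ρv₁² = P₂ + ½ρv₂².
P₂ = P₁ − ½ρ(v₂² − v₁²) = 250000 − ½·1030·(2.41² − 0.494²) = 250000 − 2870 = 247000 Pa.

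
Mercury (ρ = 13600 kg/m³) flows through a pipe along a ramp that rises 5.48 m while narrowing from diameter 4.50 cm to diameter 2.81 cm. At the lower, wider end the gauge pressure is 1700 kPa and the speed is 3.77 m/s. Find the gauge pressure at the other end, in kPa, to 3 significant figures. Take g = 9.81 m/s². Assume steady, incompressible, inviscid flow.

The volume flow rate is constant, so v₂ = (A₁/A₂)v₁ = (15.9/6.20)·3.77 = 9.67 m/s.
Bernoulli: P₁ + ½ρv₁² + ρg h₁ = P₂ + ½ρv₂² + ρg h₂, so P₂ = P₁ + ½ρ(v₁² − v₂²) − ρg(h₂ − h₁).
P₂ = 1700000 + ½·13600·(3.77² − 9.67²) − 13600·9.81·(+5.48) = 1700000 + (-539000) − (731000) = 430000 Pa.

430 kPa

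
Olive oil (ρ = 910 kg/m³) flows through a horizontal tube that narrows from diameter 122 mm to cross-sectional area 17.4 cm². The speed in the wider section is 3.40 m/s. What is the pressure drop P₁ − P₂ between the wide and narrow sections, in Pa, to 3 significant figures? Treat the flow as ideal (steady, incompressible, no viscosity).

ΔP ≈ 232000 Pa

By continuity, v₂ = v₁·A₁/A₂ = 3.40·(117/17.4) = 22.8 m/s.
The pipe is horizontal, so Bernoulli reduces to P₁ + ½ρv₁² = P₂ + ½ρv₂².
P₁ − P₂ = ½·910·(22.8² − 3.40²) = ½·910·510 = 232000 Pa.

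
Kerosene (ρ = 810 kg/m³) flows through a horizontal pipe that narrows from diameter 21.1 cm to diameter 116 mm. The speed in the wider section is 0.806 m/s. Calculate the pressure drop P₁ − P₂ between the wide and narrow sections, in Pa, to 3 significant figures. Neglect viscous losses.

Continuity gives A₁v₁ = A₂v₂, so v₂ = (350 cm²)/(106 cm²) × 0.806 m/s = 2.67 m/s.
With no height change, Bernoulli's equation is P₁ + ½ρv₁² = P₂ + ½ρv₂².
P₁ − P₂ = ½·810·(2.67² − 0.806²) = ½·810·6.46 = 2620 Pa.

ΔP ≈ 2620 Pa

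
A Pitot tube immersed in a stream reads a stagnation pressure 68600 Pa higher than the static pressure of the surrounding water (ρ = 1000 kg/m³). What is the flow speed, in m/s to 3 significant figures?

Bernoulli between the free stream and the stagnation point: ½ρv² = P_stag − P_static.
v = √(2ΔP/ρ) = √(2·68600/1000) = 11.7 m/s.

v = 11.7 m/s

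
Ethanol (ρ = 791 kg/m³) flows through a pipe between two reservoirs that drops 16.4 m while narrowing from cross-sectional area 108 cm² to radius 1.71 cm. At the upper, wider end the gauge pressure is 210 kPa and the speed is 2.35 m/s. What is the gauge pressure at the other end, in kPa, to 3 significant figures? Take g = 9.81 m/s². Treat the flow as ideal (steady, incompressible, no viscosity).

P₂ = 37.6 kPa

Continuity gives A₁v₁ = A₂v₂, so v₂ = (108 cm²)/(9.19 cm²) × 2.35 m/s = 27.6 m/s.
Energy conservation along the streamline gives P₂ = P₁ − ½ρ(v₂² − v₁²) − ρg(h₂ − h₁).
P₂ = 210000 + ½·791·(2.35² − 27.6²) − 791·9.81·(−16.4) = 210000 + (-300000) − (-127000) = 37600 Pa.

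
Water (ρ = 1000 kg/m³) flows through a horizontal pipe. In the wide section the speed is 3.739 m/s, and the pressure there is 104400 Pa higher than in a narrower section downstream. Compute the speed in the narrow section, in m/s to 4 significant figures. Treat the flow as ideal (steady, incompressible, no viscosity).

v₂ ≈ 14.93 m/s

With h₁ = h₂, rearranging Bernoulli gives v₂ = √(v₁² + 2ΔP/ρ).
v₂ = √(3.739² + 2·104400/1000) = √(13.98 + 208.8) = 14.93 m/s.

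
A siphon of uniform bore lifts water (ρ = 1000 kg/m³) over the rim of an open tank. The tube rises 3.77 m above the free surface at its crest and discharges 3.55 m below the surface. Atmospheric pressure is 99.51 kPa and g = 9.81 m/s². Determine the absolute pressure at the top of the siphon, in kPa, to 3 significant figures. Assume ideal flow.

The outlet speed comes from Torricelli: v = √(2g·3.55) = 8.35 m/s.
The bore is uniform, so the speed at the crest is the same v. Bernoulli surface→crest: P_atm = P_top + ½ρv² + ρg·h_top.
P_top = 99510 − ½·1000·8.35² − 1000·9.81·3.77 = 27700 Pa.

P_top ≈ 27.7 kPa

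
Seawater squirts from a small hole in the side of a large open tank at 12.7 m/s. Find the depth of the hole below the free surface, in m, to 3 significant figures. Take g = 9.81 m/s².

Inverting v = √(2gh) gives h = v² / 2g.
h = 12.7²/(2·9.81) = 161/19.62 = 8.22 m.

h = 8.22 m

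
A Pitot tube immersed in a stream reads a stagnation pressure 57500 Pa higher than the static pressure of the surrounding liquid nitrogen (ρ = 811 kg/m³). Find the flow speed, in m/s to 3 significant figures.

At the stagnation point the flow is brought to rest, so Bernoulli gives P_stag − P_static = ½ρv².
v = √(2ΔP/ρ) = √(2·57500/811) = 11.9 m/s.

v = 11.9 m/s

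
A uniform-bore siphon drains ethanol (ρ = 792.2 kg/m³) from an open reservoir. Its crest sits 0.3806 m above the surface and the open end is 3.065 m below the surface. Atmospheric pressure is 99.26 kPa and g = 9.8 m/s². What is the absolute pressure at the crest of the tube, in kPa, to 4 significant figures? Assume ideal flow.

Bernoulli surface→outlet gives ½v² = g·h_out, so v = √(2·9.8·3.065) = 7.751 m/s.
Continuity keeps v the same throughout the tube; from surface to crest, P_atm + 0 = P_top + ½ρv² + ρg·h_top.
P_top = 99260 − ½·792.2·7.751² − 792.2·9.8·0.3806 = 72510 Pa.

P_top ≈ 72.51 kPa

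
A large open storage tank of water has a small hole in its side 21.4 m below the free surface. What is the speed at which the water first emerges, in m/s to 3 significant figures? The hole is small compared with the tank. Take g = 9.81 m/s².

v ≈ 20.5 m/s

With the surface at rest and both surface and jet at atmospheric pressure, Bernoulli gives ρg h = ½ρv², so v = √(2gh) = √(2·9.81·21.4) = 20.5 m/s.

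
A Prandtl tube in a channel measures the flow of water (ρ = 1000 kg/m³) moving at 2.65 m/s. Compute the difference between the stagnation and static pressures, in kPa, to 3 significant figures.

3.51 kPa

Bernoulli between the free stream and the stagnation point: ½ρv² = P_stag − P_static.
ΔP = ½·1000·2.65² = 3510 Pa.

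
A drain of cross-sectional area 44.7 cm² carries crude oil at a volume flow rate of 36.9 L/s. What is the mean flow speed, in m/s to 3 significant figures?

Q = 36.9 L/s = 0.0369 m³/s.
v = Q/A = 0.0369 / 0.00447 = 8.26 m/s.

v ≈ 8.26 m/s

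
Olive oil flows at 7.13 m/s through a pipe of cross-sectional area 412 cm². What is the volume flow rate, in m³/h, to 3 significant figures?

Q = A·v = 0.0412 m² × 7.13 m/s = 0.294 m³/s.
Converting: 0.294 m³/s × 3600 = 1060 m³/h.

Q = 1060 m³/h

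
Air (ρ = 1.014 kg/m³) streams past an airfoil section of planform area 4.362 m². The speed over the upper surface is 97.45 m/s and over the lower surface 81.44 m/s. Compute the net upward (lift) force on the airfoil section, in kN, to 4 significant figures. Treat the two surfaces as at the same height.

F ≈ 6.334 kN

With equal heights on the two surfaces, Bernoulli gives P_lower − P_upper = ½ρ(v_upper² − v_lower²).
ΔP = ½·1.014·(97.45² − 81.44²) = 1452 Pa.
Lift = ΔP · A = 1452 × 4.362 = 6334 N.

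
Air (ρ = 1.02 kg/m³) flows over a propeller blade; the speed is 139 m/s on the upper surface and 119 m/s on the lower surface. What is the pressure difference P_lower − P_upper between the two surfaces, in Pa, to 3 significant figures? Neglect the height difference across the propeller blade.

ΔP ≈ 2630 Pa

With negligible Δh, P + ½ρv² is constant, so P_low − P_up = ½ρ(v_up² − v_low²).
ΔP = ½·1.02·(139² − 119²) = 2630 Pa.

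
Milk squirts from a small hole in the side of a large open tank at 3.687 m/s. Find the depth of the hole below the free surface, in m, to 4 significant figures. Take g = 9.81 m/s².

h ≈ 0.6929 m

Torricelli: v = √(2gh), so h = v²/(2g).
h = 3.687²/(2·9.81) = 13.59/19.62 = 0.6929 m.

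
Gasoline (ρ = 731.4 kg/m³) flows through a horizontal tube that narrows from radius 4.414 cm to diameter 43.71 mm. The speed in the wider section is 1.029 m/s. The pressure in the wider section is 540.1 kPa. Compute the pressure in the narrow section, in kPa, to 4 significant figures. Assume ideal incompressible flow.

P₂ ≈ 534.0 kPa

Mass conservation (A₁v₁ = A₂v₂) gives v₂ = 1.029 × 61.21/15.01 = 4.197 m/s.
With no height change, Bernoulli's equation is P₁ + ½ρv₁² = P₂ + ½ρv₂².
P₂ = P₁ − ½ρ(v₂² − v₁²) = 540100 − ½·731.4·(4.197² − 1.029²) = 540100 − 6056 = 534000 Pa.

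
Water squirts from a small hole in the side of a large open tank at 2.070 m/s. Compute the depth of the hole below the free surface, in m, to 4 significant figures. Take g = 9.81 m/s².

Inverting v = √(2gh) gives h = v² / 2g.
h = 2.070²/(2·9.81) = 4.285/19.62 = 0.2184 m.

0.2184 m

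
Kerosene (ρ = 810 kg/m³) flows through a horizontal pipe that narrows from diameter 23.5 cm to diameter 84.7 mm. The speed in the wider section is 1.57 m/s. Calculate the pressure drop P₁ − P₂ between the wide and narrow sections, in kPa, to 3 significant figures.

The volume flow rate is constant, so v₂ = (A₁/A₂)v₁ = (434/56.3)·1.57 = 12.1 m/s.
With no height change, Bernoulli's equation is P₁ + ½ρv₁² = P₂ + ½ρv₂².
P₁ − P₂ = ½·810·(12.1² − 1.57²) = ½·810·144 = 58200 Pa.

58.2 kPa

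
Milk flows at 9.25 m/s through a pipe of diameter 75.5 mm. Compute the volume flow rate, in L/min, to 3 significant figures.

Q ≈ 2480 L/min

Q = A·v = 0.00448 m² × 9.25 m/s = 0.0414 m³/s.
Converting: 0.0414 m³/s × 60000 = 2480 L/min.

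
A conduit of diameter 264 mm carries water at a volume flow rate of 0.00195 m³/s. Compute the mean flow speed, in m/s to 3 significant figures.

Q = 0.00195 m³/s = 0.00195 m³/s.
v = Q/A = 0.00195 / 0.0547 = 0.0356 m/s.

v ≈ 0.0356 m/s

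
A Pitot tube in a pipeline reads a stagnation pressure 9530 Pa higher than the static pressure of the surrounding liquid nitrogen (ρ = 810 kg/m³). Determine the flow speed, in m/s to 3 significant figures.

v = 4.85 m/s

The dynamic pressure equals the rise in static pressure at the stagnation point: ΔP = ½ρv².
v = √(2ΔP/ρ) = √(2·9530/810) = 4.85 m/s.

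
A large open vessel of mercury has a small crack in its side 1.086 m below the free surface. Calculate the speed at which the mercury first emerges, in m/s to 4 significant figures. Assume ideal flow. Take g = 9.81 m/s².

The surface is effectively still and both ends are open, so ½v² = gh and v = √(2·9.81·1.086) = 4.616 m/s.

v ≈ 4.616 m/s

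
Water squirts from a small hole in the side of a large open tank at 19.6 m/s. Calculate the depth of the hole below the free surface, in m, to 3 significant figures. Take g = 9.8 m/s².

For a small hole in a large open tank, ½v² = gh, giving h = v²/(2g).
h = 19.6²/(2·9.8) = 384/19.60 = 19.6 m.

h ≈ 19.6 m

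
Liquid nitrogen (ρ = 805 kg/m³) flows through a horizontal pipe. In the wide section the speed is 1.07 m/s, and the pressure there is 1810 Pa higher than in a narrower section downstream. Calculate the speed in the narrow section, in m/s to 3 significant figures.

With h₁ = h₂, rearranging Bernoulli gives v₂ = √(v₁² + 2ΔP/ρ).
v₂ = √(1.07² + 2·1810/805) = √(1.14 + 4.50) = 2.38 m/s.

v₂ ≈ 2.38 m/s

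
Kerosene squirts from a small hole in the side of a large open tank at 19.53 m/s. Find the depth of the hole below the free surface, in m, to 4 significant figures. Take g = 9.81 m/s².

Torricelli: v = √(2gh), so h = v²/(2g).
h = 19.53²/(2·9.81) = 381.4/19.62 = 19.44 m.

h = 19.44 m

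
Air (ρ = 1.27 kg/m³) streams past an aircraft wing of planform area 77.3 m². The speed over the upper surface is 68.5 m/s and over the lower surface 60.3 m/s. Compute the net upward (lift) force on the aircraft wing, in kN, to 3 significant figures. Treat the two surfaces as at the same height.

With equal heights on the two surfaces, Bernoulli gives P_lower − P_upper = ½ρ(v_upper² − v_lower²).
ΔP = ½·1.27·(68.5² − 60.3²) = 671 Pa.
Lift = ΔP · A = 671 × 77.3 = 51800 N.

F = 51.8 kN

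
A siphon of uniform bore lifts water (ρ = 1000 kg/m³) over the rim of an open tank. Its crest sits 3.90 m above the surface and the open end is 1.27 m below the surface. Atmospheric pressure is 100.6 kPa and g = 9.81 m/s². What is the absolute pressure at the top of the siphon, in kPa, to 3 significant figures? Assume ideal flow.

P_top ≈ 49.9 kPa

From the surface to the outlet (both open to atmosphere, surface at rest): v = √(2g·h_out) = √(2·9.81·1.27) = 4.99 m/s.
With constant cross-section the crest speed equals v; applying Bernoulli from the surface up to the crest, P_top = P_atm − ½ρv² − ρg·h_top.
P_top = 100600 − ½·1000·4.99² − 1000·9.81·3.90 = 49900 Pa.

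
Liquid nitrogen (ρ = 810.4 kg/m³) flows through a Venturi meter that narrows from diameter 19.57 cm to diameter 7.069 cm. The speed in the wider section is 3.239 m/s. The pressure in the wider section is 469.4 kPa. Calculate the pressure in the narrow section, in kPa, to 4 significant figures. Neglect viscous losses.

P₂ = 223.9 kPa

Continuity gives A₁v₁ = A₂v₂, so v₂ = (300.8 cm²)/(39.25 cm²) × 3.239 m/s = 24.82 m/s.
The pipe is horizontal, so Bernoulli reduces to P₁ + ½ρv₁² = P₂ + ½ρv₂².
P₂ = P₁ − ½ρ(v₂² − v₁²) = 469400 − ½·810.4·(24.82² − 3.239²) = 469400 − 245500 = 223900 Pa.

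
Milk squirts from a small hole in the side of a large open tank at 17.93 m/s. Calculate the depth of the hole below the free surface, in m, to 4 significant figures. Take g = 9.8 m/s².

h ≈ 16.40 m

Inverting v = √(2gh) gives h = v² / 2g.
h = 17.93²/(2·9.8) = 321.5/19.60 = 16.40 m.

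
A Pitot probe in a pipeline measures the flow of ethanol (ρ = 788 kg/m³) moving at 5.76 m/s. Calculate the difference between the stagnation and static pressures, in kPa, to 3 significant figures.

At the stagnation point the flow is brought to rest, so Bernoulli gives P_stag − P_static = ½ρv².
ΔP = ½·788·5.76² = 13100 Pa.

13.1 kPa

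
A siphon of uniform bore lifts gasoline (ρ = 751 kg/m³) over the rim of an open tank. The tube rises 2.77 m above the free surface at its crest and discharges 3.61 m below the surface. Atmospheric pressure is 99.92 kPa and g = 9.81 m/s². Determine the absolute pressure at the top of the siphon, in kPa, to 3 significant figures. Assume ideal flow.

From the surface to the outlet (both open to atmosphere, surface at rest): v = √(2g·h_out) = √(2·9.81·3.61) = 8.42 m/s.
With constant cross-section the crest speed equals v; applying Bernoulli from the surface up to the crest, P_top = P_atm − ½ρv² − ρg·h_top.
P_top = 99920 − ½·751·8.42² − 751·9.81·2.77 = 52900 Pa.

P_top = 52.9 kPa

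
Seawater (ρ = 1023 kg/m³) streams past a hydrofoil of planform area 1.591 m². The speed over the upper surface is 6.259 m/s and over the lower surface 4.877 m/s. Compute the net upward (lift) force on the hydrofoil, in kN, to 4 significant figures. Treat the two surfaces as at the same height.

F ≈ 12.52 kN

From P + ½ρv² = const at equal height, P_low − P_up = ½ρ(v_up² − v_low²).
ΔP = ½·1023·(6.259² − 4.877²) = 7872 Pa.
Lift = ΔP · A = 7872 × 1.591 = 12520 N.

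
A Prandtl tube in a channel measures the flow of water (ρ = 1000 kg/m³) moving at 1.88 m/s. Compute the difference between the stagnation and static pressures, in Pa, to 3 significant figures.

Bernoulli between the free stream and the stagnation point: ½ρv² = P_stag − P_static.
ΔP = ½·1000·1.88² = 1770 Pa.

ΔP ≈ 1770 Pa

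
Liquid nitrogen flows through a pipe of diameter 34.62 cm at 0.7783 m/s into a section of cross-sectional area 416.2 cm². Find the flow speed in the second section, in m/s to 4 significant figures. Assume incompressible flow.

1.760 m/s

Mass conservation (A₁v₁ = A₂v₂) gives v₂ = 0.7783 × 941.3/416.2 = 1.760 m/s.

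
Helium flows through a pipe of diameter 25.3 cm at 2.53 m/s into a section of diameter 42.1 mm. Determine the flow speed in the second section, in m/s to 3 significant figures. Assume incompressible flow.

Mass conservation (A₁v₁ = A₂v₂) gives v₂ = 2.53 × 503/13.9 = 91.4 m/s.

v₂ = 91.4 m/s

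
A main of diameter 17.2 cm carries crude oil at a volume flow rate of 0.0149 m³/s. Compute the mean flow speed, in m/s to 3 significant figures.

v ≈ 0.641 m/s

Q = 0.0149 m³/s = 0.0149 m³/s.
v = Q/A = 0.0149 / 0.0232 = 0.641 m/s.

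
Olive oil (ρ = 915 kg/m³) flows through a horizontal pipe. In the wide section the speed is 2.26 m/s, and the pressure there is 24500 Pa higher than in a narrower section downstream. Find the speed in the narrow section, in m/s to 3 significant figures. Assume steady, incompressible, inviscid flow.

With h₁ = h₂, rearranging Bernoulli gives v₂ = √(v₁² + 2ΔP/ρ).
v₂ = √(2.26² + 2·24500/915) = √(5.11 + 53.6) = 7.66 m/s.

v₂ ≈ 7.66 m/s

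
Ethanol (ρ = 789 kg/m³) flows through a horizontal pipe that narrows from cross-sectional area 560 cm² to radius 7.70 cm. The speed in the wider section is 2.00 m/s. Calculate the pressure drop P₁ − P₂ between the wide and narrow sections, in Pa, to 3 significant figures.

Mass conservation (A₁v₁ = A₂v₂) gives v₂ = 2.00 × 560/186 = 6.01 m/s.
The pipe is horizontal, so Bernoulli reduces to P₁ + ½ρv₁² = P₂ + ½ρv₂².
P₁ − P₂ = ½·789·(6.01² − 2.00²) = ½·789·32.2 = 12700 Pa.

ΔP = 12700 Pa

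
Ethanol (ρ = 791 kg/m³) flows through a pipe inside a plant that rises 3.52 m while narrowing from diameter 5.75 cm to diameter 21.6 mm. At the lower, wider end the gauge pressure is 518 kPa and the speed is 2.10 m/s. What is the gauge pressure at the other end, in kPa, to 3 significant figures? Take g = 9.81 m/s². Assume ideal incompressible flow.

P₂ ≈ 405 kPa

Continuity gives A₁v₁ = A₂v₂, so v₂ = (26.0 cm²)/(3.66 cm²) × 2.10 m/s = 14.9 m/s.
Bernoulli: P₁ + ½ρv₁² + ρg h₁ = P₂ + ½ρv₂² + ρg h₂, so P₂ = P₁ + ½ρ(v₁² − v₂²) − ρg(h₂ − h₁).
P₂ = 518000 + ½·791·(2.10² − 14.9²) − 791·9.81·(+3.52) = 518000 + (-85800) − (27300) = 405000 Pa.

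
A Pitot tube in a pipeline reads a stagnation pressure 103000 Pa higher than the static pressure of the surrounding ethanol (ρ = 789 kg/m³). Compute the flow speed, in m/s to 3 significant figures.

At the stagnation point the flow is brought to rest, so Bernoulli gives P_stag − P_static = ½ρv².
v = √(2ΔP/ρ) = √(2·103000/789) = 16.2 m/s.

v = 16.2 m/s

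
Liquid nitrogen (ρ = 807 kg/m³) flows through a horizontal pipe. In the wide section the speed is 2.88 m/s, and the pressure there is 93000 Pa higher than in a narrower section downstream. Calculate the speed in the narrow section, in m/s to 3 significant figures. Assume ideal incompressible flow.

Along the level pipe P + ½ρv² is conserved, hence v₂² = v₁² + 2(P₁ − P₂)/ρ.
v₂ = √(2.88² + 2·93000/807) = √(8.29 + 230) = 15.5 m/s.

v₂ ≈ 15.5 m/s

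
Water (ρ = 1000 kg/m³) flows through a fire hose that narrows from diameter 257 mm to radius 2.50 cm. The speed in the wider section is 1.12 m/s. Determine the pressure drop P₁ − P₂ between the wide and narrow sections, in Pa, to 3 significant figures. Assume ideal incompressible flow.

ΔP ≈ 437000 Pa

Mass conservation (A₁v₁ = A₂v₂) gives v₂ = 1.12 × 519/19.6 = 29.6 m/s.
With no height change, Bernoulli's equation is P₁ + ½ρv₁² = P₂ + ½ρv₂².
P₁ − P₂ = ½·1000·(29.6² − 1.12²) = ½·1000·874 = 437000 Pa.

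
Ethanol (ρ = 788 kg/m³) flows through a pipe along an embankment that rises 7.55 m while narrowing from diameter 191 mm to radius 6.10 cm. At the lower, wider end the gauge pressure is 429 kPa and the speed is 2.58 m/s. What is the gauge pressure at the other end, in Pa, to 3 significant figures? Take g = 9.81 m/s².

P₂ ≈ 358000 Pa

The volume flow rate is constant, so v₂ = (A₁/A₂)v₁ = (287/117)·2.58 = 6.32 m/s.
Energy conservation along the streamline gives P₂ = P₁ − ½ρ(v₂² − v₁²) − ρg(h₂ − h₁).
P₂ = 429000 + ½·788·(2.58² − 6.32²) − 788·9.81·(+7.55) = 429000 + (-13100) − (58400) = 358000 Pa.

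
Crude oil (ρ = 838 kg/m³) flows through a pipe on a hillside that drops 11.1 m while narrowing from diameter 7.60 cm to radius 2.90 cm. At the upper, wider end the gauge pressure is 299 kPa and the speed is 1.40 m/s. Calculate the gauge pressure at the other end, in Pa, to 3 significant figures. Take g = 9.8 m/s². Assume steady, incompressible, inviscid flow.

P₂ ≈ 389000 Pa

Mass conservation (A₁v₁ = A₂v₂) gives v₂ = 1.40 × 45.4/26.4 = 2.40 m/s.
Bernoulli: P₁ + ½ρv₁² + ρg h₁ = P₂ + ½ρv₂² + ρg h₂, so P₂ = P₁ + ½ρ(v₁² − v₂²) − ρg(h₂ − h₁).
P₂ = 299000 + ½·838·(1.40² − 2.40²) − 838·9.8·(−11.1) = 299000 + (-1600) − (-91200) = 389000 Pa.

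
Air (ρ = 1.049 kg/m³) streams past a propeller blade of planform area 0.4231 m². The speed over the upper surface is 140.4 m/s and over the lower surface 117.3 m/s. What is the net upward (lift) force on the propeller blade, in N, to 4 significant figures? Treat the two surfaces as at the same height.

F ≈ 1321 N

From P + ½ρv² = const at equal height, P_low − P_up = ½ρ(v_up² − v_low²).
ΔP = ½·1.049·(140.4² − 117.3²) = 3122 Pa.
Lift = ΔP · A = 3122 × 0.4231 = 1321 N.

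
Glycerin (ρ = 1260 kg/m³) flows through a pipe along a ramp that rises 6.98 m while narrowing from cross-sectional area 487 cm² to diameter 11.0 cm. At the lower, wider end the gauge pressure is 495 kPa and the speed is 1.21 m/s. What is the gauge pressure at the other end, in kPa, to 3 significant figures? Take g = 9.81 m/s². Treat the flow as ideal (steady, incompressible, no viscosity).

Continuity gives A₁v₁ = A₂v₂, so v₂ = (487 cm²)/(95.0 cm²) × 1.21 m/s = 6.20 m/s.
Applying Bernoulli between the two ends and solving for P₂: P₂ = P₁ + ½ρ(v₁² − v₂²) − ρgΔh.
P₂ = 495000 + ½·1260·(1.21² − 6.20²) − 1260·9.81·(+6.98) = 495000 + (-23300) − (86300) = 385000 Pa.

P₂ ≈ 385 kPa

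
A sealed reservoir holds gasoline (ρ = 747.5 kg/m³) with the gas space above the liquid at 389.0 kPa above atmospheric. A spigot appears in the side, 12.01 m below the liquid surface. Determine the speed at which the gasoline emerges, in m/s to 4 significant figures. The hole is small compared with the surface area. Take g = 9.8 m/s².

Take point 1 at the surface (v₁ ≈ 0) and point 2 at the hole (at atmospheric pressure). Bernoulli: P₁ + ρg h = P_atm + ½ρv₂².
With P₁ − P_atm = 389000 Pa, v₂ = √(2gh + 2ΔP/ρ) = √(2·9.8·12.01 + 2·389000/747.5) = 35.72 m/s.

v ≈ 35.72 m/s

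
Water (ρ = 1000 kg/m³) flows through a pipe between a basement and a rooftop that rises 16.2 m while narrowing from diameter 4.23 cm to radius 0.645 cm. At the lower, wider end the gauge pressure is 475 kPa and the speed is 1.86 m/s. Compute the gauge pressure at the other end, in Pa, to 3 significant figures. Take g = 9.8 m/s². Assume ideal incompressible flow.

The volume flow rate is constant, so v₂ = (A₁/A₂)v₁ = (14.1/1.31)·1.86 = 20.0 m/s.
Bernoulli: P₁ + ½ρv₁² + ρg h₁ = P₂ + ½ρv₂² + ρg h₂, so P₂ = P₁ + ½ρ(v₁² − v₂²) − ρg(h₂ − h₁).
P₂ = 475000 + ½·1000·(1.86² − 20.0²) − 1000·9.8·(+16.2) = 475000 + (-198000) − (159000) = 118000 Pa.

118000 Pa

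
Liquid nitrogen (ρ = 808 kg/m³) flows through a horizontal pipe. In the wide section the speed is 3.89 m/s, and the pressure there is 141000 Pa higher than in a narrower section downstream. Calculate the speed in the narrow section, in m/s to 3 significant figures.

Horizontal Bernoulli: P₁ + ½ρv₁² = P₂ + ½ρv₂², so v₂² = v₁² + 2(P₁ − P₂)/ρ.
v₂ = √(3.89² + 2·141000/808) = √(15.1 + 349) = 19.1 m/s.

v₂ ≈ 19.1 m/s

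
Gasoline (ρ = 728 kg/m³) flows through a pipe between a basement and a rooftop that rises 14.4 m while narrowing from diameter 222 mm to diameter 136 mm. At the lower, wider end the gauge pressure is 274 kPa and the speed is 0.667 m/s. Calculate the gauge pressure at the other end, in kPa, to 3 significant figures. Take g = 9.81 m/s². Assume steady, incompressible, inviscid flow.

Continuity gives A₁v₁ = A₂v₂, so v₂ = (387 cm²)/(145 cm²) × 0.667 m/s = 1.78 m/s.
Energy conservation along the streamline gives P₂ = P₁ − ½ρ(v₂² − v₁²) − ρg(h₂ − h₁).
P₂ = 274000 + ½·728·(0.667² − 1.78²) − 728·9.81·(+14.4) = 274000 + (-988) − (103000) = 170000 Pa.

P₂ ≈ 170 kPa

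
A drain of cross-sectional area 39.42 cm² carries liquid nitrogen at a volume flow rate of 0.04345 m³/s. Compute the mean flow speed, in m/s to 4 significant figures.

Q = 0.04345 m³/s = 0.04345 m³/s.
v = Q/A = 0.04345 / 0.003942 = 11.02 m/s.

11.02 m/s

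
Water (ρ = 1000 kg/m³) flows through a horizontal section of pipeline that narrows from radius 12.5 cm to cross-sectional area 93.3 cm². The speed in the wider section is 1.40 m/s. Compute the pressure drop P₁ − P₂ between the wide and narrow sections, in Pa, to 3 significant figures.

By continuity, v₂ = v₁·A₁/A₂ = 1.40·(491/93.3) = 7.37 m/s.
The pipe is horizontal, so Bernoulli reduces to P₁ + ½ρv₁² = P₂ + ½ρv₂².
P₁ − P₂ = ½·1000·(7.37² − 1.40²) = ½·1000·52.3 = 26100 Pa.

26100 Pa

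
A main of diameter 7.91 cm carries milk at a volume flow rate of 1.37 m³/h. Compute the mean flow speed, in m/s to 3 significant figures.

Q = 1.37 m³/h = 0.000381 m³/s.
v = Q/A = 0.000381 / 0.00491 = 0.0774 m/s.

v ≈ 0.0774 m/s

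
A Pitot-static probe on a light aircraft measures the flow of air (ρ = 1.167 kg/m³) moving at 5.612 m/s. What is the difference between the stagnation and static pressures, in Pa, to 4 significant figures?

ΔP ≈ 18.38 Pa

The dynamic pressure equals the rise in static pressure at the stagnation point: ΔP = ½ρv².
ΔP = ½·1.167·5.612² = 18.38 Pa.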